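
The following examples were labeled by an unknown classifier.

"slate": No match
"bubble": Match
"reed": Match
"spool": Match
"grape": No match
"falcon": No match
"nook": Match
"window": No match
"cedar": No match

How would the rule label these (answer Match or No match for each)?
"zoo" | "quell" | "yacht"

One predicate separates the groups cleanly: has a double letter.
Match: "zoo", since 'oo' doubled.
Match: "quell", since 'll' doubled.
No match: "yacht", since no doubled letter.

Match, Match, No match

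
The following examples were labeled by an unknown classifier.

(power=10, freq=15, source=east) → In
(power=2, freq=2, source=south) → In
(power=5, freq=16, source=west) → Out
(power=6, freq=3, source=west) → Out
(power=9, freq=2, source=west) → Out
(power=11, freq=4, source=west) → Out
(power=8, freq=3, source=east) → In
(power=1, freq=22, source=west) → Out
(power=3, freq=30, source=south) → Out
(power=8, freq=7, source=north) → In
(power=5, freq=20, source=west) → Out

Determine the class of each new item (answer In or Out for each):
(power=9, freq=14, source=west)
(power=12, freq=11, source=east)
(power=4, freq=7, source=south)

Out, In, In

The common property of the 'In' items is: source is not west AND freq ≤ 15. No 'Out' item has it.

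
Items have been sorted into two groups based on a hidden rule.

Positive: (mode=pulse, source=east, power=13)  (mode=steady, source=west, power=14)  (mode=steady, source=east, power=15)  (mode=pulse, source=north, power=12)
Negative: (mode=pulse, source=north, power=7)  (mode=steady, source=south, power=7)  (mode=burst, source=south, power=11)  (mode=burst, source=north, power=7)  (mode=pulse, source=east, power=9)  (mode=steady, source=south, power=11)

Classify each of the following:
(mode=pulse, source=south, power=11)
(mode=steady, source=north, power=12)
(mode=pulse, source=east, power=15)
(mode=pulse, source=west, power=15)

The common property of the 'Positive' items is: power ≥ 12. No 'Negative' item has it.
(mode=pulse, source=south, power=11) → power = 11 → Negative. (mode=steady, source=north, power=12) → power = 12 → Positive. (mode=pulse, source=east, power=15) → power = 15 → Positive. (mode=pulse, source=west, power=15) → power = 15 → Positive.

Negative, Positive, Positive, Positive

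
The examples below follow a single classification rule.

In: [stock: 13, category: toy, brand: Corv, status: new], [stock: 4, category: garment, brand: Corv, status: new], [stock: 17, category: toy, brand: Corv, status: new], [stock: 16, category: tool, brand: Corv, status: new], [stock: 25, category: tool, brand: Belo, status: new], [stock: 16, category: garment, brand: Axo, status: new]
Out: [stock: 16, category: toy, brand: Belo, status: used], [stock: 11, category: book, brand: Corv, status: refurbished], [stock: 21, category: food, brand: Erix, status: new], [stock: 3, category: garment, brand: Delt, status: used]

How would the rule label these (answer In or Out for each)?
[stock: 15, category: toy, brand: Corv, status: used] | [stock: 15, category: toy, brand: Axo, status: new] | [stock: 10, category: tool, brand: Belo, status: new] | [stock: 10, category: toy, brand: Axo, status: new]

One predicate separates the groups cleanly: status is new AND stock ≠ 21.
[stock: 15, category: toy, brand: Corv, status: used] → status is used, stock = 15 → Out.
[stock: 15, category: toy, brand: Axo, status: new] → status is new, stock = 15 → In.
[stock: 10, category: tool, brand: Belo, status: new] → status is new, stock = 10 → In.
[stock: 10, category: toy, brand: Axo, status: new] → status is new, stock = 10 → In.

Out, In, In, In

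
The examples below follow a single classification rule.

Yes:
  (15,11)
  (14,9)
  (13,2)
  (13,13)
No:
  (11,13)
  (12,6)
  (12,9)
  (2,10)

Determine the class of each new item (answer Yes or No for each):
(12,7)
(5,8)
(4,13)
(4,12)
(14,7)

No, No, No, No, Yes

A rule that fits every label: first ≥ 13 — true of each 'Yes' example, false of each 'No' one.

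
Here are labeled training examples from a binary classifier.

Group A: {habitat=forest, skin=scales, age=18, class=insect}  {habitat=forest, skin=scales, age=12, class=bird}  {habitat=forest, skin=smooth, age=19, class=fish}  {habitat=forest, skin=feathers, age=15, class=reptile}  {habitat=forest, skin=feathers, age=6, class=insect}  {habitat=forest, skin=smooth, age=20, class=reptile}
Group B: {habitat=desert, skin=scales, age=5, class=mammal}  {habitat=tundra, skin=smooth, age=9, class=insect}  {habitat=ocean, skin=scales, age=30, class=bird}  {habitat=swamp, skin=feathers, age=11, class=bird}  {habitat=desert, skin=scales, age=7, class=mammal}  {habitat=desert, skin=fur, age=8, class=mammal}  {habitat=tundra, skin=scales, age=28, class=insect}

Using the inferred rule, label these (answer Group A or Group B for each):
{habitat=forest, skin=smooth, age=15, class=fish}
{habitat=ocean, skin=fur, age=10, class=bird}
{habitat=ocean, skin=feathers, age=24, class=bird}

Group A, Group B, Group B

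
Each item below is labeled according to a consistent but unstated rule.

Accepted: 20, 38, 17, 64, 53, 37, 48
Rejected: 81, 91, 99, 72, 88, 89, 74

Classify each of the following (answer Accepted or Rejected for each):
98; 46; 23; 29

Rejected, Accepted, Accepted, Accepted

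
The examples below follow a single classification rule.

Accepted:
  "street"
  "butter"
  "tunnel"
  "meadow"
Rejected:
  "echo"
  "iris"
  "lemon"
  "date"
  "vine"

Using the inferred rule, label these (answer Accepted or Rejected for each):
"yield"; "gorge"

Rejected, Rejected

The distinguishing property — length 6 — holds for all the 'Accepted' cases and none of the 'Rejected' cases.
"yield": length 5, does not pass → Rejected.
"gorge": length 5, does not pass → Rejected.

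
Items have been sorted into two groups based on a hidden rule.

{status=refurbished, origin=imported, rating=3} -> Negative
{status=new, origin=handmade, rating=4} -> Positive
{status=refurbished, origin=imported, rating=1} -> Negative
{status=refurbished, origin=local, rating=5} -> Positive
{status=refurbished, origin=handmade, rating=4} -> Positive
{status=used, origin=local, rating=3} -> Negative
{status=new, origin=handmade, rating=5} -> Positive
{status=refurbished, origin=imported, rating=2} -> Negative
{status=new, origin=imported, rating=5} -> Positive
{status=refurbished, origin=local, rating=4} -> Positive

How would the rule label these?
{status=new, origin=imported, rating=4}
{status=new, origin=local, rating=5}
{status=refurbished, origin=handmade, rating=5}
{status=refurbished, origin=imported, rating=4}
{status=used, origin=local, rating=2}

Positive, Positive, Positive, Positive, Negative

Every 'Positive' example satisfies: rating ≥ 4. None of the 'Negative' examples do.
{status=new, origin=imported, rating=4}: Positive (rating = 4).
{status=new, origin=local, rating=5}: Positive (rating = 5).
{status=refurbished, origin=handmade, rating=5}: Positive (rating = 5).
{status=refurbished, origin=imported, rating=4}: Positive (rating = 4).
{status=used, origin=local, rating=2}: Negative (rating = 2).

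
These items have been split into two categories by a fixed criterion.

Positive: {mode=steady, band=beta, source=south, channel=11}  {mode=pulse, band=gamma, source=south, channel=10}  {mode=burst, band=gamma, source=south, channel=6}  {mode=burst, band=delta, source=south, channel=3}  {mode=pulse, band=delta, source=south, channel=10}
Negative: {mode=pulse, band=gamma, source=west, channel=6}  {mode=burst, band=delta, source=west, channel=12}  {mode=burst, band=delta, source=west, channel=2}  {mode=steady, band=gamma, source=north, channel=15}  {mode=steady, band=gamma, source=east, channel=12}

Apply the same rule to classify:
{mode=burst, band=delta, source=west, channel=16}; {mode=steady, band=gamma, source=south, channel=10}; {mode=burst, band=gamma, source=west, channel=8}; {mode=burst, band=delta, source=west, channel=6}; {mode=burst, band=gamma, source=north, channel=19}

Negative, Positive, Negative, Negative, Negative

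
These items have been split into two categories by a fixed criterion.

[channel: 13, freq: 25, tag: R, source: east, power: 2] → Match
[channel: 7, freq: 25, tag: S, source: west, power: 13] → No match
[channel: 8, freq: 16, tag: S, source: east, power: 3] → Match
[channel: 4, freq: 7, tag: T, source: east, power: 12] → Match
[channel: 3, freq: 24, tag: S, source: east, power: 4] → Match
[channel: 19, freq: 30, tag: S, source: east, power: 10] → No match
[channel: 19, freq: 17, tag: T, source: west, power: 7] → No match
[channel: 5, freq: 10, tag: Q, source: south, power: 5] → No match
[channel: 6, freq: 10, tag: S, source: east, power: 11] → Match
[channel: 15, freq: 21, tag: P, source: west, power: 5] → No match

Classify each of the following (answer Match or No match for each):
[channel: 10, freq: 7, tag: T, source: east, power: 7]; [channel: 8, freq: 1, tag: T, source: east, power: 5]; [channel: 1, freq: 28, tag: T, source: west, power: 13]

Match, Match, No match

The simplest hypothesis consistent with all the labels is: source is east AND freq ≤ 25.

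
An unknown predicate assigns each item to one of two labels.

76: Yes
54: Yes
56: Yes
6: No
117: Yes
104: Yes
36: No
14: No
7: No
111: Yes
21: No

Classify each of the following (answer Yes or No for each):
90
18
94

Yes, No, Yes

'Yes' ⟺ at least 54.
90: Yes (90 ≥ 54).
18: No (18 < 54).
94: Yes (94 ≥ 54).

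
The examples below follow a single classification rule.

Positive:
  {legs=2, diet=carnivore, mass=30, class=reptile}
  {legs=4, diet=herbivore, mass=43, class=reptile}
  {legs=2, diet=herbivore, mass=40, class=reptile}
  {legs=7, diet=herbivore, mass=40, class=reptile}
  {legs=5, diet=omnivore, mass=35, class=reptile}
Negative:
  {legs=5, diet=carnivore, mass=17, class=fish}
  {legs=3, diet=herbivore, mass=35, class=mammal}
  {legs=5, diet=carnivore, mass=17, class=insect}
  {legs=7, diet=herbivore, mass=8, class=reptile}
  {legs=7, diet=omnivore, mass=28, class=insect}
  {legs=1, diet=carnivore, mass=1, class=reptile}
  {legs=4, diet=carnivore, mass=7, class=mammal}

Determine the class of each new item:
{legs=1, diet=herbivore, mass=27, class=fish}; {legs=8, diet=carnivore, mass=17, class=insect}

Every 'Positive' example satisfies: class is reptile AND mass ≥ 17. None of the 'Negative' examples do.
{legs=1, diet=herbivore, mass=27, class=fish}: Negative (class is fish, mass = 27). {legs=8, diet=carnivore, mass=17, class=insect}: Negative (class is insect, mass = 17).

Negative, Negative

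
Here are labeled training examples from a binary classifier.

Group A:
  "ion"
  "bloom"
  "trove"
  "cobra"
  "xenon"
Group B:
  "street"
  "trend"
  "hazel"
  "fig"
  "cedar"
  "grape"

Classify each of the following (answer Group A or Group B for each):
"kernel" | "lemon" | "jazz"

Group B, Group A, Group B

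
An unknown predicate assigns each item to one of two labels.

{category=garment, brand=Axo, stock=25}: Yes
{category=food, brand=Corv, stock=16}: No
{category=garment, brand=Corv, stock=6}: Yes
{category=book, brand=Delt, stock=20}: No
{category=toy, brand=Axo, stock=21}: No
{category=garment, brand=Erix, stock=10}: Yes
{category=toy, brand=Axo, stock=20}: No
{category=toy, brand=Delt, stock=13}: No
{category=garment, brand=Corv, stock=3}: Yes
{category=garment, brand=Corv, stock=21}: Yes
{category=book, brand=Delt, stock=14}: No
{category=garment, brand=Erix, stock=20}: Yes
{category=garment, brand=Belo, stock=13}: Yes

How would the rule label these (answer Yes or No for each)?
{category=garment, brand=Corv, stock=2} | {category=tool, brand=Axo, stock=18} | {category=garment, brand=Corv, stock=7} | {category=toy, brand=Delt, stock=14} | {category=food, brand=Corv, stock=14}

Yes, No, Yes, No, No

Every 'Yes' example satisfies: category is garment. None of the 'No' examples do.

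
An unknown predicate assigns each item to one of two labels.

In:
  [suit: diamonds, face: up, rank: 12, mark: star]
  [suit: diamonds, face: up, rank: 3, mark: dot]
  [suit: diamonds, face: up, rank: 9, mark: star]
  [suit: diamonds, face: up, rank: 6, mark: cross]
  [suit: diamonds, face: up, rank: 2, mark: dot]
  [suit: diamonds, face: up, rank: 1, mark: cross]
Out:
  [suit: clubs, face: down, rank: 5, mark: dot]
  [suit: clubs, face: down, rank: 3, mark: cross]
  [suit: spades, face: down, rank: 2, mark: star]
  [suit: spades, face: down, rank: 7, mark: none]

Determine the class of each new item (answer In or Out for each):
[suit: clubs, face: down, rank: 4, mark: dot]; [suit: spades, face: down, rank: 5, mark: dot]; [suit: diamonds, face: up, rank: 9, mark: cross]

Out, Out, In

All 'In' examples share one property — face is up — and every 'Out' example lacks it.
[suit: clubs, face: down, rank: 4, mark: dot] — face is down, hence Out. [suit: spades, face: down, rank: 5, mark: dot] — face is down, hence Out. [suit: diamonds, face: up, rank: 9, mark: cross] — face is up, hence In.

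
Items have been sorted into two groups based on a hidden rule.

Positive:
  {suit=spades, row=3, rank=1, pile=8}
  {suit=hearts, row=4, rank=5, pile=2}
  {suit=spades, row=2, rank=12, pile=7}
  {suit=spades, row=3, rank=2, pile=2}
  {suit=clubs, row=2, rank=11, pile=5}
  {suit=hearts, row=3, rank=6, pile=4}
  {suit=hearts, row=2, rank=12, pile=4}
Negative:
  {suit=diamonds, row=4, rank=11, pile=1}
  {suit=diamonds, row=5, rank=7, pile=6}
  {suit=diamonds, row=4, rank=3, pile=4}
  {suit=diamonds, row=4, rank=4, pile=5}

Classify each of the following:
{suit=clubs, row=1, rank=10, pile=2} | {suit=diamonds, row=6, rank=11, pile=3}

Positive, Negative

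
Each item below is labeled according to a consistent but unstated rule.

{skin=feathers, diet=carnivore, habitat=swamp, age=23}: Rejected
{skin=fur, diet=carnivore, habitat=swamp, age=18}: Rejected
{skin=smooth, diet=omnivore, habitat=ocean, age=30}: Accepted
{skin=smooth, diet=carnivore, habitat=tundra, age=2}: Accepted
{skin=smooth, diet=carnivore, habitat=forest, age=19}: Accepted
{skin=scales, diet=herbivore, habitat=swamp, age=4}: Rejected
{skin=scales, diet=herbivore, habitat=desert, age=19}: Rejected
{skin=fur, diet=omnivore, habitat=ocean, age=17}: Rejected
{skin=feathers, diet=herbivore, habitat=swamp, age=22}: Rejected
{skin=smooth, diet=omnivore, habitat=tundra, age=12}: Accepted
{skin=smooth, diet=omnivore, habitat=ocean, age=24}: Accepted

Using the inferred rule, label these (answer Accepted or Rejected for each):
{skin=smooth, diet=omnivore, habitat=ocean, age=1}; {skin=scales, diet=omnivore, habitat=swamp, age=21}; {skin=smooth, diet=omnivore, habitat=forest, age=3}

Accepted, Rejected, Accepted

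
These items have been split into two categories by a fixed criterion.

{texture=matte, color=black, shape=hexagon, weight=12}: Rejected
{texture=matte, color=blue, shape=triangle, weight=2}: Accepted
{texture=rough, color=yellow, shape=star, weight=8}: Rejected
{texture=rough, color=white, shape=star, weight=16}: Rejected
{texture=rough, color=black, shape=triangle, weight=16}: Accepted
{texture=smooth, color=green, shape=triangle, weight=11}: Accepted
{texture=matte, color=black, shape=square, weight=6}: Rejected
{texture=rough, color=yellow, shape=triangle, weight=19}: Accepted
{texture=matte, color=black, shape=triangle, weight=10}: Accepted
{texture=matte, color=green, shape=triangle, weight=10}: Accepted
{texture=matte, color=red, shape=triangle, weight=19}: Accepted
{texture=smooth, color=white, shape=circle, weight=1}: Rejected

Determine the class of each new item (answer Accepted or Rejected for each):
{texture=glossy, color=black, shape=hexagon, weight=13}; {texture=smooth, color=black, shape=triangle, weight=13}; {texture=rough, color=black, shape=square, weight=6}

Rule: shape is triangle. This holds for each 'Accepted' example and fails for each 'Rejected' one.
Rejected: {texture=glossy, color=black, shape=hexagon, weight=13}, since shape is hexagon. Accepted: {texture=smooth, color=black, shape=triangle, weight=13}, since shape is triangle. Rejected: {texture=rough, color=black, shape=square, weight=6}, since shape is square.

Rejected, Accepted, Rejected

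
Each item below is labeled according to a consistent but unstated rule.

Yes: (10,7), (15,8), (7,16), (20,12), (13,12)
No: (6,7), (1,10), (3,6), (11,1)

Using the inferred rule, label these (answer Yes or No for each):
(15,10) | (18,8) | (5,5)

Yes, Yes, No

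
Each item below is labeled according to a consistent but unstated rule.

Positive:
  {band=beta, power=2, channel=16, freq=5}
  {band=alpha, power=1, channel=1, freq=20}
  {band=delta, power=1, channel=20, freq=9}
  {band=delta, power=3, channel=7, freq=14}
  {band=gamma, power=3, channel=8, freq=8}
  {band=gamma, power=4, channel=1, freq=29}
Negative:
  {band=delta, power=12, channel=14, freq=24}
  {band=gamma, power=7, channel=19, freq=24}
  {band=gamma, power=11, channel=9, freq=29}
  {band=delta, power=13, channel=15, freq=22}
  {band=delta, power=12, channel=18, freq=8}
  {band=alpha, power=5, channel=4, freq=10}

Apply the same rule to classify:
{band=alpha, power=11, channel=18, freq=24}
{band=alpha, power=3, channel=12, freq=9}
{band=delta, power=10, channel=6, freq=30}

Negative, Positive, Negative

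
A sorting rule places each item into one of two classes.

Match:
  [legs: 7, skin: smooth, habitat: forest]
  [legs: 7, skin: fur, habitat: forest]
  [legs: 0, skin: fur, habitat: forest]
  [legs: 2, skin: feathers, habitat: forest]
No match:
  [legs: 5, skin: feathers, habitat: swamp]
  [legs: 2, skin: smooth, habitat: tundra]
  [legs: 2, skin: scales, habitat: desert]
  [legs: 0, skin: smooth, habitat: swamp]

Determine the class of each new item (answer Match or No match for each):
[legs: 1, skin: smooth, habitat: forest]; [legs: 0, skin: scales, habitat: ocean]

One predicate separates the groups cleanly: habitat is forest.
Match: [legs: 1, skin: smooth, habitat: forest], since habitat is forest. No match: [legs: 0, skin: scales, habitat: ocean], since habitat is ocean.

Match, No match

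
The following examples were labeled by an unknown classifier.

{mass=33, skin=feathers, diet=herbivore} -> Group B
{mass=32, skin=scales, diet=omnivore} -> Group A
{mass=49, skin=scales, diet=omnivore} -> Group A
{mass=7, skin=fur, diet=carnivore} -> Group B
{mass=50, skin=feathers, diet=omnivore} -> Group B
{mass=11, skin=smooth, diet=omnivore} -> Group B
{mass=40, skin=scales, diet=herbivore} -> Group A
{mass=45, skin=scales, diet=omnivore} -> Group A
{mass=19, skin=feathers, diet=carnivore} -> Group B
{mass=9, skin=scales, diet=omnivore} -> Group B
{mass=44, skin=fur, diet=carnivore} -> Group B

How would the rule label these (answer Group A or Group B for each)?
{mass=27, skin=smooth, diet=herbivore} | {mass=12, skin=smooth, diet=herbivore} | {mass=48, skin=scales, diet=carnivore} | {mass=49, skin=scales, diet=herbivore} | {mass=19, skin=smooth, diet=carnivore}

The simplest hypothesis consistent with all the labels is: skin is scales AND mass ≥ 11.
{mass=27, skin=smooth, diet=herbivore} — skin is smooth, mass = 27, hence Group B. {mass=12, skin=smooth, diet=herbivore} — skin is smooth, mass = 12, hence Group B. {mass=48, skin=scales, diet=carnivore} — skin is scales, mass = 48, hence Group A. {mass=49, skin=scales, diet=herbivore} — skin is scales, mass = 49, hence Group A. {mass=19, skin=smooth, diet=carnivore} — skin is smooth, mass = 19, hence Group B.

Group B, Group B, Group A, Group A, Group B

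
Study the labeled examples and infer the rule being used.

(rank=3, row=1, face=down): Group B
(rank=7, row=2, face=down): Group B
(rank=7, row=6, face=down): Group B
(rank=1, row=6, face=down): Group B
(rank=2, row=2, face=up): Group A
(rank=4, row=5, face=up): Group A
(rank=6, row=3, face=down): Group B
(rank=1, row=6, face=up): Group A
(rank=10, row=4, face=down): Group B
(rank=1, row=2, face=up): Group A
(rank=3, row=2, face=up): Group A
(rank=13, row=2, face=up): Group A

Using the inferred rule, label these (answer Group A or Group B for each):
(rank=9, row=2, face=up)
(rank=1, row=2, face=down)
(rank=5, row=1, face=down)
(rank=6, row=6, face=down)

The classifier is using: face is up.
(rank=9, row=2, face=up) → face is up → Group A. (rank=1, row=2, face=down) → face is down → Group B. (rank=5, row=1, face=down) → face is down → Group B. (rank=6, row=6, face=down) → face is down → Group B.

Group A, Group B, Group B, Group B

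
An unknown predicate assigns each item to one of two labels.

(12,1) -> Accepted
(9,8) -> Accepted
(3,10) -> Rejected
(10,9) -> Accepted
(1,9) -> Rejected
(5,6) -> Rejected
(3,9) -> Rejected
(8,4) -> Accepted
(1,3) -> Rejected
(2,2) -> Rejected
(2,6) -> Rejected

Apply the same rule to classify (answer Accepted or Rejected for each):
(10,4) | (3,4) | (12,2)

All 'Accepted' examples share one property — first > second — and every 'Rejected' example lacks it.
(10,4) → 10 > 4 → Accepted.
(3,4) → 3 < 4 → Rejected.
(12,2) → 12 > 2 → Accepted.

Accepted, Rejected, Accepted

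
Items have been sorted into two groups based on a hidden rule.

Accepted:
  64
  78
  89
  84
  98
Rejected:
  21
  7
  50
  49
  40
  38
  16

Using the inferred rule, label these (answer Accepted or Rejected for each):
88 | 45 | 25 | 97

All 'Accepted' examples share one property — at least 64 — and every 'Rejected' example lacks it.
88 → 88 ≥ 64 → Accepted. 45 → 45 < 64 → Rejected. 25 → 25 < 64 → Rejected. 97 → 97 ≥ 64 → Accepted.

Accepted, Rejected, Rejected, Accepted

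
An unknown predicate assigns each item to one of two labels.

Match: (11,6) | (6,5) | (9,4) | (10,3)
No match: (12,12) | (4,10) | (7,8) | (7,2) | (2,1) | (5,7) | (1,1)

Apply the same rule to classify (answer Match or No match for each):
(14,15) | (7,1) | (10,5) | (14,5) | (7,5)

No match, No match, Match, Match, Match

One predicate separates the groups cleanly: first > second AND sum ≥ 11.
(14,15): No match (14 < 15, 14+15 = 29).
(7,1): No match (7 > 1, 7+1 = 8).
(10,5): Match (10 > 5, 10+5 = 15).
(14,5): Match (14 > 5, 14+5 = 19).
(7,5): Match (7 > 5, 7+5 = 12).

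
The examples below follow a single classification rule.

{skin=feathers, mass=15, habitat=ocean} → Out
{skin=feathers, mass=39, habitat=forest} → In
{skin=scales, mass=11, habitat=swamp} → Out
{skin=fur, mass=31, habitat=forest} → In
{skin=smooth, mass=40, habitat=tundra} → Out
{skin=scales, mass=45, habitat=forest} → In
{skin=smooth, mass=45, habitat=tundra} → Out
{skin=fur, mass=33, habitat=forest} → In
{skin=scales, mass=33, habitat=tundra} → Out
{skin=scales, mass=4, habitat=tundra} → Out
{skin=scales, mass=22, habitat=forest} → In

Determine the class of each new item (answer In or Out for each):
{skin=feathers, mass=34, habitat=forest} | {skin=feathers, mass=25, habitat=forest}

In, In

The simplest hypothesis consistent with all the labels is: habitat is forest.
In: {skin=feathers, mass=34, habitat=forest}, since habitat is forest. In: {skin=feathers, mass=25, habitat=forest}, since habitat is forest.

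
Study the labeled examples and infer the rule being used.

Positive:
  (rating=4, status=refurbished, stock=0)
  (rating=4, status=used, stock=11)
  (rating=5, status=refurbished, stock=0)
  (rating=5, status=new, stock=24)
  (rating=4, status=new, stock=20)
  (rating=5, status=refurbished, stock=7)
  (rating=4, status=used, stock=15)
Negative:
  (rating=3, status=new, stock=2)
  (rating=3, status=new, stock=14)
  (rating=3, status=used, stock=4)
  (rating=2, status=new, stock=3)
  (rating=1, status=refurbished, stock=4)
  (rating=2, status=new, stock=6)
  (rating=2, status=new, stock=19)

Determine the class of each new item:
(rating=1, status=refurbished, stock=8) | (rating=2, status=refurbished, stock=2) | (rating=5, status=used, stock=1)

Negative, Negative, Positive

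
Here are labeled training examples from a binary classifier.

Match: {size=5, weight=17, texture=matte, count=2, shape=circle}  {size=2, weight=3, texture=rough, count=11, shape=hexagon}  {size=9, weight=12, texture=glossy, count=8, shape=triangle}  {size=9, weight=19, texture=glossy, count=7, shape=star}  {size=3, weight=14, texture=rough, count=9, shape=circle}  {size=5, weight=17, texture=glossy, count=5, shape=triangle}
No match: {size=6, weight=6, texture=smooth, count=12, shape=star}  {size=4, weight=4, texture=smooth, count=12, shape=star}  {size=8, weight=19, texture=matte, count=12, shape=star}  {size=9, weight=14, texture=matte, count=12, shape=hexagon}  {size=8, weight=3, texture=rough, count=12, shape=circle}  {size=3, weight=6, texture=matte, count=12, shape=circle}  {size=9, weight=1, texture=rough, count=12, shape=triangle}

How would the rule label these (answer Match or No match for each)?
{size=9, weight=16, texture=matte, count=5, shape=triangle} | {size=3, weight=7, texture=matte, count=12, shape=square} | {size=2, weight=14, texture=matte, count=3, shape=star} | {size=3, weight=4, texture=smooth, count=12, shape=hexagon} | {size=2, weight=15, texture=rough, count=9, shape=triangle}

All 'Match' examples share one property — count ≤ 11 — and every 'No match' example lacks it.
{size=9, weight=16, texture=matte, count=5, shape=triangle}: count = 5, satisfies this → Match.
{size=3, weight=7, texture=matte, count=12, shape=square}: count = 12, does not satisfy this → No match.
{size=2, weight=14, texture=matte, count=3, shape=star}: count = 3, satisfies this → Match.
{size=3, weight=4, texture=smooth, count=12, shape=hexagon}: count = 12, does not satisfy this → No match.
{size=2, weight=15, texture=rough, count=9, shape=triangle}: count = 9, satisfies this → Match.

Match, No match, Match, No match, Match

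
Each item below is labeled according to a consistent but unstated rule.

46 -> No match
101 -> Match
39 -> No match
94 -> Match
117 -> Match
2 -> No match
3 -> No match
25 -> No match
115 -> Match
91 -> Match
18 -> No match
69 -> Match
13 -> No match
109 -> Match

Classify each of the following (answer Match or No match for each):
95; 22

A rule that fits every label: at least 69 — true of each 'Match' example, false of each 'No match' one.

Match, No match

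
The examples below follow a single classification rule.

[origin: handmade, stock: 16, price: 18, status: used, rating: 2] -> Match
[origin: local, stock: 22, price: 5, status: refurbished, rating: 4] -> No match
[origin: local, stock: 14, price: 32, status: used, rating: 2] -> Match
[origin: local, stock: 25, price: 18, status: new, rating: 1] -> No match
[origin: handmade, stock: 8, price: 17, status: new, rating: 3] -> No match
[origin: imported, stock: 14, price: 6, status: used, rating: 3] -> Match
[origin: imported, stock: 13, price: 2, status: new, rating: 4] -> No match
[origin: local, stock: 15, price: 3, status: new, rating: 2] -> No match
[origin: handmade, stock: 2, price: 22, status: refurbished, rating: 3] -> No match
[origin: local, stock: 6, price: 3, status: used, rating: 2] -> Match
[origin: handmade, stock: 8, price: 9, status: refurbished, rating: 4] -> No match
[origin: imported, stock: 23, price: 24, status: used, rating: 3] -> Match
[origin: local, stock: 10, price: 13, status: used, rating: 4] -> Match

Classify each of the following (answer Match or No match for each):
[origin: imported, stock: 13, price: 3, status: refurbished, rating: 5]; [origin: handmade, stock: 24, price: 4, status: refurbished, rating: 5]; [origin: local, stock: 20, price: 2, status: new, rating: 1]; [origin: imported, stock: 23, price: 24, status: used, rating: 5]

The simplest hypothesis consistent with all the labels is: status is used.

No match, No match, No match, Match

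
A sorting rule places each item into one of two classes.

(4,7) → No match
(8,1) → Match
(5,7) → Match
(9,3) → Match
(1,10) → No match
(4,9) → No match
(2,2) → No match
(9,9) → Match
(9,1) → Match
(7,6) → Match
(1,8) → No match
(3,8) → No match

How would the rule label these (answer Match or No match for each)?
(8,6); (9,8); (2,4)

One predicate separates the groups cleanly: first ≥ 5.
(8,6): first 8, passes → Match. (9,8): first 9, passes → Match. (2,4): first 2, does not satisfy this → No match.

Match, Match, No match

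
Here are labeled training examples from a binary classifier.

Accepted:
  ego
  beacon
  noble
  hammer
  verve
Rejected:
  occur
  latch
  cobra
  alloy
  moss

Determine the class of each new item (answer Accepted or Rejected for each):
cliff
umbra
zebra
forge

All 'Accepted' examples share one property — contains 'e' — and every 'Rejected' example lacks it.
Rejected: cliff, since no 'e'. Rejected: umbra, since no 'e'. Accepted: zebra, since has 'e'. Accepted: forge, since has 'e'.

Rejected, Rejected, Accepted, Accepted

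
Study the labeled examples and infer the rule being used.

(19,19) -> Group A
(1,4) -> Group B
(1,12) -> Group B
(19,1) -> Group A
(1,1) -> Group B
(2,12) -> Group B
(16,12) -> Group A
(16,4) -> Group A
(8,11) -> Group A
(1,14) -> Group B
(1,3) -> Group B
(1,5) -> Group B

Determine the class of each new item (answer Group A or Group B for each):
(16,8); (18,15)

All 'Group A' examples share one property — sum ≥ 19 — and every 'Group B' example lacks it.
(16,8): 16+8 = 24 — satisfies this, so Group A. (18,15): 18+15 = 33 — satisfies this, so Group A.

Group A, Group A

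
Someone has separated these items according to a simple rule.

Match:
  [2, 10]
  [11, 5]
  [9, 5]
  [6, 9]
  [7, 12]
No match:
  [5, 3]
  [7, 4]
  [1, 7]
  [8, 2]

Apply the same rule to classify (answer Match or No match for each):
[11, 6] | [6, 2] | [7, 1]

Match, No match, No match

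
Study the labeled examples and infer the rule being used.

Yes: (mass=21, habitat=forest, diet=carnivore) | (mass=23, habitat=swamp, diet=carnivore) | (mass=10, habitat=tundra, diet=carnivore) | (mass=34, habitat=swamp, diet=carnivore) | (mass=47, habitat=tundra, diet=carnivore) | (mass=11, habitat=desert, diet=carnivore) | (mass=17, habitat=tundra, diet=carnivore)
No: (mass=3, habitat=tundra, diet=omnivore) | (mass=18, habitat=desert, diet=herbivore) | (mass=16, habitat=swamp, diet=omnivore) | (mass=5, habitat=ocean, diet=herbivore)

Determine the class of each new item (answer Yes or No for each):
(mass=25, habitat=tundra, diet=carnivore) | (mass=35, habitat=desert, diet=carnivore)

Yes, Yes

Every 'Yes' example satisfies: diet is carnivore. None of the 'No' examples do.
Yes: (mass=25, habitat=tundra, diet=carnivore), since diet is carnivore.
Yes: (mass=35, habitat=desert, diet=carnivore), since diet is carnivore.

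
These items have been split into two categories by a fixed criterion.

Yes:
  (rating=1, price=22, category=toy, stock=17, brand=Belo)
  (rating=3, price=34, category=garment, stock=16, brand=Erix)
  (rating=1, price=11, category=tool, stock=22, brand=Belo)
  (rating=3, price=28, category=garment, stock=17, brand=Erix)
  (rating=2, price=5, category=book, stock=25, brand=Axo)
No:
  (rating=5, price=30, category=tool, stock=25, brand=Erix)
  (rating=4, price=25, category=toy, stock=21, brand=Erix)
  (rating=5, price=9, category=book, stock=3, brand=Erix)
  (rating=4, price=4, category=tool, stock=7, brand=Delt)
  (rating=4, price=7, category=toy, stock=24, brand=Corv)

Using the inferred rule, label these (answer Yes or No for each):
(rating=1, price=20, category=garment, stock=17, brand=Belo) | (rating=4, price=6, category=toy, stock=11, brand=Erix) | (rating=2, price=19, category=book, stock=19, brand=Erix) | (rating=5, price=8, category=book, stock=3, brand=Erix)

Yes, No, Yes, No

'Yes' ⟺ rating ≤ 3.
Yes: (rating=1, price=20, category=garment, stock=17, brand=Belo), since rating = 1.
No: (rating=4, price=6, category=toy, stock=11, brand=Erix), since rating = 4.
Yes: (rating=2, price=19, category=book, stock=19, brand=Erix), since rating = 2.
No: (rating=5, price=8, category=book, stock=3, brand=Erix), since rating = 5.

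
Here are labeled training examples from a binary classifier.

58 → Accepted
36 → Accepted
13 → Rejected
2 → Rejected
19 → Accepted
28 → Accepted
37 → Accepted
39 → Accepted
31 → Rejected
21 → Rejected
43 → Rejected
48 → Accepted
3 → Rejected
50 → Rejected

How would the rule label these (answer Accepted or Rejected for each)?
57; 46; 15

Rule: digit sum ≥ 8. This holds for each 'Accepted' example and fails for each 'Rejected' one.
57 — digit sum 5+7 = 12, hence Accepted.
46 — digit sum 4+6 = 10, hence Accepted.
15 — digit sum 1+5 = 6, hence Rejected.

Accepted, Accepted, Rejected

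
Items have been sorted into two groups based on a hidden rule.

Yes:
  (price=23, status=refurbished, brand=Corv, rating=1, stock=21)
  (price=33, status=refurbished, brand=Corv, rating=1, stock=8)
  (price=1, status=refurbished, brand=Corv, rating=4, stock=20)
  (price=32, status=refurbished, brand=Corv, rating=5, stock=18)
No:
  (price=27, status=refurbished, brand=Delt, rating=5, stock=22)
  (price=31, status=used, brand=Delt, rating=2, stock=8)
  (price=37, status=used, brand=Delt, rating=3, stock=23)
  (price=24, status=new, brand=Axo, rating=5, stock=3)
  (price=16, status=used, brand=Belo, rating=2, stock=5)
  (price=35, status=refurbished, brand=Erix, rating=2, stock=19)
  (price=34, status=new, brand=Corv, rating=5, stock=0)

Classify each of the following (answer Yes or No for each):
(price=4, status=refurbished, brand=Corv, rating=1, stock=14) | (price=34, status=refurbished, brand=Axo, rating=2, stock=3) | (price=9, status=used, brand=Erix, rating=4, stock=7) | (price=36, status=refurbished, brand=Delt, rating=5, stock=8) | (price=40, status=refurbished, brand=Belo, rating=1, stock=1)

The rule appears to be: status is refurbished AND brand is Corv.

Yes, No, No, No, No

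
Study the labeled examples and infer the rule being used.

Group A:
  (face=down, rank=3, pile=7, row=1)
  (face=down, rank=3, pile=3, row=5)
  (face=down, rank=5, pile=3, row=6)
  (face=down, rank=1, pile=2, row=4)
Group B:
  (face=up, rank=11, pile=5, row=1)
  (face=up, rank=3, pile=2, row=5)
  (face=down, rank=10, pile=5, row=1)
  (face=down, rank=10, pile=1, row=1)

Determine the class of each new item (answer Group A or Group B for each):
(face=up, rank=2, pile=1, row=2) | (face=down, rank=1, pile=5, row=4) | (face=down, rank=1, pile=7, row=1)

Group B, Group A, Group A

The classifier is using: face is down AND rank ≤ 5.
(face=up, rank=2, pile=1, row=2) → face is up, rank = 2 → Group B. (face=down, rank=1, pile=5, row=4) → face is down, rank = 1 → Group A. (face=down, rank=1, pile=7, row=1) → face is down, rank = 1 → Group A.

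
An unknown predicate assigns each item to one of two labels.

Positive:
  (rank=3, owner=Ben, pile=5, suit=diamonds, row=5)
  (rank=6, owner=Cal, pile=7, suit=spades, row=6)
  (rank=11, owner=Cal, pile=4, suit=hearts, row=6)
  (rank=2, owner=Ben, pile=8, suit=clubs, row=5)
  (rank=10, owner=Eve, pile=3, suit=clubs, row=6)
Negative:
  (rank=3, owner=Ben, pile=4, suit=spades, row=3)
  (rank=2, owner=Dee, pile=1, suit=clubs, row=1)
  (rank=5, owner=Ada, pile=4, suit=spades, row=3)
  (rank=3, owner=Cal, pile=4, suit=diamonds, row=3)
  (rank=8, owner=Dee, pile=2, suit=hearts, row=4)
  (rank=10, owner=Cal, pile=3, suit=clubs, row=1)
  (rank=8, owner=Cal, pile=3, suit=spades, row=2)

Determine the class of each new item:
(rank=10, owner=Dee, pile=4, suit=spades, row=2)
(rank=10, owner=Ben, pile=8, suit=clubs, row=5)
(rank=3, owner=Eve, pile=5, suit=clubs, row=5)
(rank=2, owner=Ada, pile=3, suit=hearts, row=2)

Negative, Positive, Positive, Negative

'Positive' ⟺ row ≥ 5.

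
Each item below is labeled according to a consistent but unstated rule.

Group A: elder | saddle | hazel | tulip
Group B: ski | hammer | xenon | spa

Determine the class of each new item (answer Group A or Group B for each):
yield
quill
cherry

Group A, Group A, Group B

The rule appears to be: contains 'l'.
yield: has 'l', fits → Group A. quill: has 'l', fits → Group A. cherry: no 'l', doesn't qualify → Group B.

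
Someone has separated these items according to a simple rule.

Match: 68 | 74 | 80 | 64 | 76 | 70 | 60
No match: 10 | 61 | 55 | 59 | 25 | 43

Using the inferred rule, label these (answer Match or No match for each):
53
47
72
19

The distinguishing property — even AND at least 25 — holds for all the 'Match' cases and none of the 'No match' cases.
53: No match (53 is odd, 53 ≥ 25). 47: No match (47 is odd, 47 ≥ 25). 72: Match (72 is even, 72 ≥ 25). 19: No match (19 is odd, 19 < 25).

No match, No match, Match, No match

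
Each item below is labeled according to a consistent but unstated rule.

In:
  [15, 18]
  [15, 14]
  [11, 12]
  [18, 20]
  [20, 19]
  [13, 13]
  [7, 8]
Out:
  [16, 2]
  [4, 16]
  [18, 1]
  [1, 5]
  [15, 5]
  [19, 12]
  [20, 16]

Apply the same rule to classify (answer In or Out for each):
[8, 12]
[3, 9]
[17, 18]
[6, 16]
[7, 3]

The classifier is using: |first − second| ≤ 3.
[8, 12] — |8−12| = 4, hence Out.
[3, 9] — |3−9| = 6, hence Out.
[17, 18] — |17−18| = 1, hence In.
[6, 16] — |6−16| = 10, hence Out.
[7, 3] — |7−3| = 4, hence Out.

Out, Out, In, Out, Out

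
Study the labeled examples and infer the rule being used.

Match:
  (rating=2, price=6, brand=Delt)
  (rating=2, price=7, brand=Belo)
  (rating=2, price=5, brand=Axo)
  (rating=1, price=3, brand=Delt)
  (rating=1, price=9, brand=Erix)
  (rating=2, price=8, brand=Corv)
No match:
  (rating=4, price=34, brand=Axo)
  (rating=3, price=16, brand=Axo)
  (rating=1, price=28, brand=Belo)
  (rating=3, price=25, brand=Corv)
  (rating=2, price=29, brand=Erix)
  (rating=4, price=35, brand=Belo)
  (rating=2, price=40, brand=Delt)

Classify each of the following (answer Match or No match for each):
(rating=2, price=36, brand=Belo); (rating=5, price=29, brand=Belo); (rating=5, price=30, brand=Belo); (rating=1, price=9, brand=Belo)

Rule: price ≤ 9. This holds for each 'Match' example and fails for each 'No match' one.

No match, No match, No match, Match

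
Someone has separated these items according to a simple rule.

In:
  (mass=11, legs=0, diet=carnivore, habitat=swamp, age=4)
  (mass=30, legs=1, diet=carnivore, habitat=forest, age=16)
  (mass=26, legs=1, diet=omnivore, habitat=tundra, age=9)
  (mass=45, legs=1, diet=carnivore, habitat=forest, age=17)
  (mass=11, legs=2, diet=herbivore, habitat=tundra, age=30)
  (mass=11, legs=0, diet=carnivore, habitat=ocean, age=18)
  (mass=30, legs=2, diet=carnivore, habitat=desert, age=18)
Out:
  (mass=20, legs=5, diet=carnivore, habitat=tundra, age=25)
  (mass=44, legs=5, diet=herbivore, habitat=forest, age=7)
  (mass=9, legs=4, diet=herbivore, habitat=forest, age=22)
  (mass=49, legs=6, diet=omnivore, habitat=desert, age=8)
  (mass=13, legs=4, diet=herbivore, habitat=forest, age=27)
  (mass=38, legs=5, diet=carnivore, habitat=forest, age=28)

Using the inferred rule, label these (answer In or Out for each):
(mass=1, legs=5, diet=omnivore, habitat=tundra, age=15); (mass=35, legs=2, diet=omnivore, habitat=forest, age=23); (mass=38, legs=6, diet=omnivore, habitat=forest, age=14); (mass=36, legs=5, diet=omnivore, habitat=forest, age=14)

Out, In, Out, Out

The pattern is that an item is 'In' exactly when: legs ≤ 2.
(mass=1, legs=5, diet=omnivore, habitat=tundra, age=15): Out (legs = 5).
(mass=35, legs=2, diet=omnivore, habitat=forest, age=23): In (legs = 2).
(mass=38, legs=6, diet=omnivore, habitat=forest, age=14): Out (legs = 6).
(mass=36, legs=5, diet=omnivore, habitat=forest, age=14): Out (legs = 5).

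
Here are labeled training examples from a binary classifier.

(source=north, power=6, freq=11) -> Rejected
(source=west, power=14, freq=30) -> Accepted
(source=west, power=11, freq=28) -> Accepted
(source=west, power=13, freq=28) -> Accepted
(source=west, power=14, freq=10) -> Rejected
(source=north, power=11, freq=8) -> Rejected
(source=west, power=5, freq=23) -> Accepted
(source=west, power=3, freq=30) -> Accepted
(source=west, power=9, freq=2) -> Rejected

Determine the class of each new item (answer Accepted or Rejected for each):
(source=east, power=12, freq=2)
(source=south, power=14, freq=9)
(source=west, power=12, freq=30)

Rejected, Rejected, Accepted

A rule that fits every label: freq ≥ 23 — true of each 'Accepted' example, false of each 'Rejected' one.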